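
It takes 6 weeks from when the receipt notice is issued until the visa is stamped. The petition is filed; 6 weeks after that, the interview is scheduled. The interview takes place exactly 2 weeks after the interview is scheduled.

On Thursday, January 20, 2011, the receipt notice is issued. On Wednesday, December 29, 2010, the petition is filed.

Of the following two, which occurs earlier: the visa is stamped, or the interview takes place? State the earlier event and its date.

The interview takes place — Wednesday, February 23, 2011

The receipt notice is issued: Jan 20, 2011.
The visa is stamped: Jan 20, 2011 + 6 weeks = Mar 3, 2011.
The petition is filed: Dec 29, 2010.
The interview is scheduled: Dec 29, 2010 + 6 weeks = Feb 9, 2011.
The interview takes place: Feb 9, 2011 + 2 weeks = Feb 23, 2011.
Comparing: the visa is stamped on Mar 3, 2011 vs the interview takes place on Feb 23, 2011. Earlier: the interview takes place.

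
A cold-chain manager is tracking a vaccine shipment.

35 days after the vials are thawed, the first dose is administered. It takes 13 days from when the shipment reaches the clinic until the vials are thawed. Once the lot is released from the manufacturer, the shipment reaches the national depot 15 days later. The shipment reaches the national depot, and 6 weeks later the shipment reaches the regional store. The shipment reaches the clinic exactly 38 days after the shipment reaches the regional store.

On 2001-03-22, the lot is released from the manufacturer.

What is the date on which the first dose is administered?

The lot is released from the manufacturer: Mar 22, 2001.
The shipment reaches the national depot: Mar 22, 2001 + 15 days = Apr 6, 2001.
The shipment reaches the regional store: Apr 6, 2001 + 6 weeks = May 18, 2001.
The shipment reaches the clinic: May 18, 2001 + 38 days = Jun 25, 2001.
The vials are thawed: Jun 25, 2001 + 13 days = Jul 8, 2001.
The first dose is administered: Jul 8, 2001 + 35 days = Aug 12, 2001.

2001-08-12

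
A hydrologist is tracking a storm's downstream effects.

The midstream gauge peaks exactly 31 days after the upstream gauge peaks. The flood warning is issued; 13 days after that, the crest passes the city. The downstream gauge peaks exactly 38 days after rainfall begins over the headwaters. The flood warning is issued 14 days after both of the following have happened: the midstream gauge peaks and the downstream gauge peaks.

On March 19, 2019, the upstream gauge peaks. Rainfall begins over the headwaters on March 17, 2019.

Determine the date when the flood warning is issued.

May 8, 2019

The upstream gauge peaks: Mar 19, 2019.
The midstream gauge peaks: Mar 19, 2019 + 31 days = Apr 19, 2019.
Rainfall begins over the headwaters: Mar 17, 2019.
The downstream gauge peaks: Mar 17, 2019 + 38 days = Apr 24, 2019.
Both prerequisites met — the midstream gauge peaks (Apr 19, 2019), the downstream gauge peaks (Apr 24, 2019); the later is Apr 24, 2019.
The flood warning is issued: Apr 24, 2019 + 14 days = May 8, 2019.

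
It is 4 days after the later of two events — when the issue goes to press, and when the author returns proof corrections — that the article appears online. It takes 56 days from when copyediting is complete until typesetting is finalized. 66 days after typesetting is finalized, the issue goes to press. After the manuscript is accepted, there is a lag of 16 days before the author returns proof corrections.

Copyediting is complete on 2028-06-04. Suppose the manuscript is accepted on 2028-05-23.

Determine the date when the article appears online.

Copyediting is complete: Jun 4, 2028.
Typesetting is finalized: Jun 4, 2028 + 56 days = Jul 30, 2028.
The issue goes to press: Jul 30, 2028 + 66 days = Oct 4, 2028.
The manuscript is accepted: May 23, 2028.
The author returns proof corrections: May 23, 2028 + 16 days = Jun 8, 2028.
Both prerequisites met — the issue goes to press (Oct 4, 2028), the author returns proof corrections (Jun 8, 2028); the later is Oct 4, 2028.
The article appears online: Oct 4, 2028 + 4 days = Oct 8, 2028.

2028-10-08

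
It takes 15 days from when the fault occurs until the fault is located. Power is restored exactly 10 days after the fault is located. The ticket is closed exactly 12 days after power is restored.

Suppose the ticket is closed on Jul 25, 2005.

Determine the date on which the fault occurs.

Jun 18, 2005

The ticket is closed: Jul 25, 2005.
Power is restored: Jul 25, 2005 − 12 days = Jul 13, 2005.
The fault is located: Jul 13, 2005 − 10 days = Jul 3, 2005.
The fault occurs: Jul 3, 2005 − 15 days = Jun 18, 2005.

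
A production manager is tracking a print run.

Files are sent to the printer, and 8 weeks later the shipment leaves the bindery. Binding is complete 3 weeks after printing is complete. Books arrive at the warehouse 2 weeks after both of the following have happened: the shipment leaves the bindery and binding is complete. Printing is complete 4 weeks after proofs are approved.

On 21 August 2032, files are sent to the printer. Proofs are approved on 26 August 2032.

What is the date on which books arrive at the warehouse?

30 October 2032

Files are sent to the printer: Aug 21, 2032.
The shipment leaves the bindery: Aug 21, 2032 + 8 weeks = Oct 16, 2032.
Proofs are approved: Aug 26, 2032.
Printing is complete: Aug 26, 2032 + 4 weeks = Sep 23, 2032.
Binding is complete: Sep 23, 2032 + 3 weeks = Oct 14, 2032.
Both prerequisites met — the shipment leaves the bindery (Oct 16, 2032), binding is complete (Oct 14, 2032); the later is Oct 16, 2032.
Books arrive at the warehouse: Oct 16, 2032 + 2 weeks = Oct 30, 2032.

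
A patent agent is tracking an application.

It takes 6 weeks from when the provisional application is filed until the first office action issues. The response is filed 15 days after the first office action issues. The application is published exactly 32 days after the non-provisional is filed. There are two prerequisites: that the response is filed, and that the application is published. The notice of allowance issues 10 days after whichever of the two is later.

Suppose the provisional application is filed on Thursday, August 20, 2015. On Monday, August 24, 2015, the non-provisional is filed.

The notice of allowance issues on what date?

Monday, October 26, 2015

The provisional application is filed: Aug 20, 2015.
The first office action issues: Aug 20, 2015 + 6 weeks = Oct 1, 2015.
The response is filed: Oct 1, 2015 + 15 days = Oct 16, 2015.
The non-provisional is filed: Aug 24, 2015.
The application is published: Aug 24, 2015 + 32 days = Sep 25, 2015.
Both prerequisites met — the response is filed (Oct 16, 2015), the application is published (Sep 25, 2015); the later is Oct 16, 2015.
The notice of allowance issues: Oct 16, 2015 + 10 days = Oct 26, 2015.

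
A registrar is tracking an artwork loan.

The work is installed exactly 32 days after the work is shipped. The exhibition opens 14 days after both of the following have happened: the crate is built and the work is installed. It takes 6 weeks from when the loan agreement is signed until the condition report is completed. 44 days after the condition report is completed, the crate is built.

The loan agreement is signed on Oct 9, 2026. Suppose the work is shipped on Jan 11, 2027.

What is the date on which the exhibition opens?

Feb 26, 2027

The loan agreement is signed: Oct 9, 2026.
The condition report is completed: Oct 9, 2026 + 6 weeks = Nov 20, 2026.
The crate is built: Nov 20, 2026 + 44 days = Jan 3, 2027.
The work is shipped: Jan 11, 2027.
The work is installed: Jan 11, 2027 + 32 days = Feb 12, 2027.
Both prerequisites met — the crate is built (Jan 3, 2027), the work is installed (Feb 12, 2027); the later is Feb 12, 2027.
The exhibition opens: Feb 12, 2027 + 14 days = Feb 26, 2027.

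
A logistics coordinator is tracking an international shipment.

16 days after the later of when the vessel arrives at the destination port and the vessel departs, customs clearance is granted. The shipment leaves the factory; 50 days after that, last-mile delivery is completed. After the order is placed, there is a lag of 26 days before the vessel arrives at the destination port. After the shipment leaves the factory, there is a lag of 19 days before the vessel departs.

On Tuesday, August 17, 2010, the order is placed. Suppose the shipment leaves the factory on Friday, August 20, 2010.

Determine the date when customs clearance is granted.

The order is placed: Aug 17, 2010.
The vessel arrives at the destination port: Aug 17, 2010 + 26 days = Sep 12, 2010.
The shipment leaves the factory: Aug 20, 2010.
The vessel departs: Aug 20, 2010 + 19 days = Sep 8, 2010.
Both prerequisites met — the vessel arrives at the destination port (Sep 12, 2010), the vessel departs (Sep 8, 2010); the later is Sep 12, 2010.
Customs clearance is granted: Sep 12, 2010 + 16 days = Sep 28, 2010.

Tuesday, September 28, 2010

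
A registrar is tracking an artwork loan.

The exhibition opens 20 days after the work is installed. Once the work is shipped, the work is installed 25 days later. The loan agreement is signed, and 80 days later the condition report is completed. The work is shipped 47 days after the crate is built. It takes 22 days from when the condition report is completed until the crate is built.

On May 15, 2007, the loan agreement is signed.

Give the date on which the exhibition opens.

Nov 25, 2007

The loan agreement is signed: May 15, 2007.
The condition report is completed: May 15, 2007 + 80 days = Aug 3, 2007.
The crate is built: Aug 3, 2007 + 22 days = Aug 25, 2007.
The work is shipped: Aug 25, 2007 + 47 days = Oct 11, 2007.
The work is installed: Oct 11, 2007 + 25 days = Nov 5, 2007.
The exhibition opens: Nov 5, 2007 + 20 days = Nov 25, 2007.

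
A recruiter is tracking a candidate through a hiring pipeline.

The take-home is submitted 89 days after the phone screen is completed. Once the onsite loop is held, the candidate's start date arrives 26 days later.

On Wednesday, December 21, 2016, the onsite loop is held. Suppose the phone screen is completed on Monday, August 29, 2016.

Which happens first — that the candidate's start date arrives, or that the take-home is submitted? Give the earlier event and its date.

The onsite loop is held: Dec 21, 2016.
The candidate's start date arrives: Dec 21, 2016 + 26 days = Jan 16, 2017.
The phone screen is completed: Aug 29, 2016.
The take-home is submitted: Aug 29, 2016 + 89 days = Nov 26, 2016.
Comparing: the candidate's start date arrives on Jan 16, 2017 vs the take-home is submitted on Nov 26, 2016. Earlier: the take-home is submitted.

The take-home is submitted — Saturday, November 26, 2016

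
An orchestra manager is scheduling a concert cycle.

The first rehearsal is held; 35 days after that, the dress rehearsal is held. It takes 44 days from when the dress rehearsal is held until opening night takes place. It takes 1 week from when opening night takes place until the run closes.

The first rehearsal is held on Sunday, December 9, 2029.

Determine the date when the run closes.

The first rehearsal is held: Dec 9, 2029.
The dress rehearsal is held: Dec 9, 2029 + 35 days = Jan 13, 2030.
Opening night takes place: Jan 13, 2030 + 44 days = Feb 26, 2030.
The run closes: Feb 26, 2030 + 1 week = Mar 5, 2030.

Tuesday, March 5, 2030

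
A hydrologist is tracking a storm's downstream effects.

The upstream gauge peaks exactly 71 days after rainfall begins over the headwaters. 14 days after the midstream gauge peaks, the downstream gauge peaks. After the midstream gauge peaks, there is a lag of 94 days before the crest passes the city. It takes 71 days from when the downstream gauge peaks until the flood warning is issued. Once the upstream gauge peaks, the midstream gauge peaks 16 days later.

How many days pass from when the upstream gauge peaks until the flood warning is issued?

Causal path: the upstream gauge peaks → the midstream gauge peaks → the downstream gauge peaks → the flood warning is issued.
Total delay along the path: 16 + 14 + 71 = 101 days.

101 days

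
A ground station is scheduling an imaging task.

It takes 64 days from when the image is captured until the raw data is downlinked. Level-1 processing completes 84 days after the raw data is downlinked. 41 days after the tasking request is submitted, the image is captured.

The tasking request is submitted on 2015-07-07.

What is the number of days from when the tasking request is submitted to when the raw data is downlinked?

105 days

Causal path: the tasking request is submitted → the image is captured → the raw data is downlinked.
Total delay along the path: 41 + 64 = 105 days.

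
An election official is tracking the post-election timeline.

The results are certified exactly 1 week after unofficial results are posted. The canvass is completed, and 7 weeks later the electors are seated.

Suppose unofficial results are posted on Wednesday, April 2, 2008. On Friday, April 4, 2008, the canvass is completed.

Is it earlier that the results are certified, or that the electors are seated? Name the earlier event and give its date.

The results are certified — Wednesday, April 9, 2008

Unofficial results are posted: Apr 2, 2008.
The results are certified: Apr 2, 2008 + 1 week = Apr 9, 2008.
The canvass is completed: Apr 4, 2008.
The electors are seated: Apr 4, 2008 + 7 weeks = May 23, 2008.
Comparing: the results are certified on Apr 9, 2008 vs the electors are seated on May 23, 2008. Earlier: the results are certified.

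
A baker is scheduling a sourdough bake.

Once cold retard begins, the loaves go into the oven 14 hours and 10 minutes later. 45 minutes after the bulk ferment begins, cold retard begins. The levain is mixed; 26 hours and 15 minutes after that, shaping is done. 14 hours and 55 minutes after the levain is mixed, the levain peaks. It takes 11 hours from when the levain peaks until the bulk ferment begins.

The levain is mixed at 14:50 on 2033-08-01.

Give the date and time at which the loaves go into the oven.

07:40 on 2033-08-03

The levain is mixed: 14:50 Aug 1, 2033.
The levain peaks: 14:50 Aug 1, 2033 + 14h55m = 05:45 Aug 2, 2033.
The bulk ferment begins: 05:45 Aug 2, 2033 + 11h = 16:45 Aug 2, 2033.
Cold retard begins: 16:45 Aug 2, 2033 + 45m = 17:30 Aug 2, 2033.
The loaves go into the oven: 17:30 Aug 2, 2033 + 14h10m = 07:40 Aug 3, 2033.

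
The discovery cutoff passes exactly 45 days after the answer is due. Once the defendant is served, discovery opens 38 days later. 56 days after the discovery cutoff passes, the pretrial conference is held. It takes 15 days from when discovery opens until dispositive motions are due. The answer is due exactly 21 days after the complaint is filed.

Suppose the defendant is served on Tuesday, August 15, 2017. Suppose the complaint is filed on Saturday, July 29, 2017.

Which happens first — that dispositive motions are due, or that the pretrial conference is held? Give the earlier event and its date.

Dispositive motions are due — Saturday, October 7, 2017

The defendant is served: Aug 15, 2017.
Discovery opens: Aug 15, 2017 + 38 days = Sep 22, 2017.
Dispositive motions are due: Sep 22, 2017 + 15 days = Oct 7, 2017.
The complaint is filed: Jul 29, 2017.
The answer is due: Jul 29, 2017 + 21 days = Aug 19, 2017.
The discovery cutoff passes: Aug 19, 2017 + 45 days = Oct 3, 2017.
The pretrial conference is held: Oct 3, 2017 + 56 days = Nov 28, 2017.
Comparing: dispositive motions are due on Oct 7, 2017 vs the pretrial conference is held on Nov 28, 2017. Earlier: dispositive motions are due.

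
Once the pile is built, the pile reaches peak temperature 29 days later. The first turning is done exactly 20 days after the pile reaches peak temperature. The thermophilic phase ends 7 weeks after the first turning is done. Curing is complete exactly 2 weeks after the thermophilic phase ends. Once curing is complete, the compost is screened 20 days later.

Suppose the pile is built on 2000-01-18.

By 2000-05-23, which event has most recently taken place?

Curing is complete

The pile is built: Jan 18, 2000.
The pile reaches peak temperature: Jan 18, 2000 + 29 days = Feb 16, 2000.
The first turning is done: Feb 16, 2000 + 20 days = Mar 7, 2000.
The thermophilic phase ends: Mar 7, 2000 + 7 weeks = Apr 25, 2000.
Curing is complete: Apr 25, 2000 + 2 weeks = May 9, 2000.
The compost is screened: May 9, 2000 + 20 days = May 29, 2000.
May 23, 2000 falls between when curing is complete (May 9, 2000) and when the compost is screened (May 29, 2000).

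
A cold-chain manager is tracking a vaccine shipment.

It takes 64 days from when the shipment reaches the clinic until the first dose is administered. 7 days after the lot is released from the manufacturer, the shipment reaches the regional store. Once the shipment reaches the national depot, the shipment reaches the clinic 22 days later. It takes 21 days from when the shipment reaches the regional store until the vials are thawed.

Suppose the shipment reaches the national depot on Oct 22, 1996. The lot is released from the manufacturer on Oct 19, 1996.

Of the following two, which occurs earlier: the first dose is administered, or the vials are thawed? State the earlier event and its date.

The shipment reaches the national depot: Oct 22, 1996.
The shipment reaches the clinic: Oct 22, 1996 + 22 days = Nov 13, 1996.
The first dose is administered: Nov 13, 1996 + 64 days = Jan 16, 1997.
The lot is released from the manufacturer: Oct 19, 1996.
The shipment reaches the regional store: Oct 19, 1996 + 7 days = Oct 26, 1996.
The vials are thawed: Oct 26, 1996 + 21 days = Nov 16, 1996.
Comparing: the first dose is administered on Jan 16, 1997 vs the vials are thawed on Nov 16, 1996. Earlier: the vials are thawed.

The vials are thawed — Nov 16, 1996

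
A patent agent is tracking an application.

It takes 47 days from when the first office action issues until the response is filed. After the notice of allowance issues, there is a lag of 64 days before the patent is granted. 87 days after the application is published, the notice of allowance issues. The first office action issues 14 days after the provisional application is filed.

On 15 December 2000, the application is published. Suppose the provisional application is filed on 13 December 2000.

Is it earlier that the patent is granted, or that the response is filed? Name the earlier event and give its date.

The response is filed — 12 February 2001

The application is published: Dec 15, 2000.
The notice of allowance issues: Dec 15, 2000 + 87 days = Mar 12, 2001.
The patent is granted: Mar 12, 2001 + 64 days = May 15, 2001.
The provisional application is filed: Dec 13, 2000.
The first office action issues: Dec 13, 2000 + 14 days = Dec 27, 2000.
The response is filed: Dec 27, 2000 + 47 days = Feb 12, 2001.
Comparing: the patent is granted on May 15, 2001 vs the response is filed on Feb 12, 2001. Earlier: the response is filed.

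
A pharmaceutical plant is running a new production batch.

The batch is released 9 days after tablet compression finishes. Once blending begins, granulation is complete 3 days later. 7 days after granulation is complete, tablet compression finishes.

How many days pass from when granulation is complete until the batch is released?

Causal path: granulation is complete → tablet compression finishes → the batch is released.
Total delay along the path: 7 + 9 = 16 days.

16 days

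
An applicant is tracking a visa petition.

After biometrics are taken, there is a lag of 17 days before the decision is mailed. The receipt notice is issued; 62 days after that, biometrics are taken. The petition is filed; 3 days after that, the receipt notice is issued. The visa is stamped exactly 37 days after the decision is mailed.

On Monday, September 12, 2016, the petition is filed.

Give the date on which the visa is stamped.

Monday, January 9, 2017

The petition is filed: Sep 12, 2016.
The receipt notice is issued: Sep 12, 2016 + 3 days = Sep 15, 2016.
Biometrics are taken: Sep 15, 2016 + 62 days = Nov 16, 2016.
The decision is mailed: Nov 16, 2016 + 17 days = Dec 3, 2016.
The visa is stamped: Dec 3, 2016 + 37 days = Jan 9, 2017.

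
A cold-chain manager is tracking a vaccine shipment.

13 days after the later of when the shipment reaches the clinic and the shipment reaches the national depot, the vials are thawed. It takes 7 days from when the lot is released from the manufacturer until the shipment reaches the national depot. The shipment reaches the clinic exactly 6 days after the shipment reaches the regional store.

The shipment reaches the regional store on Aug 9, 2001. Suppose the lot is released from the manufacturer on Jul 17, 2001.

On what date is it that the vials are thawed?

The shipment reaches the regional store: Aug 9, 2001.
The shipment reaches the clinic: Aug 9, 2001 + 6 days = Aug 15, 2001.
The lot is released from the manufacturer: Jul 17, 2001.
The shipment reaches the national depot: Jul 17, 2001 + 7 days = Jul 24, 2001.
Both prerequisites met — the shipment reaches the clinic (Aug 15, 2001), the shipment reaches the national depot (Jul 24, 2001); the later is Aug 15, 2001.
The vials are thawed: Aug 15, 2001 + 13 days = Aug 28, 2001.

Aug 28, 2001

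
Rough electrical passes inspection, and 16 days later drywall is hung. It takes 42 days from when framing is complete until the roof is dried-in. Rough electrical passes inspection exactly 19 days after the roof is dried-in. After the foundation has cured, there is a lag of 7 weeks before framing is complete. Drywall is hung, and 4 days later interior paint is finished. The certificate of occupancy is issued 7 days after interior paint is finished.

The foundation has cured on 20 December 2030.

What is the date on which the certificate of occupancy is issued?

6 May 2031

The foundation has cured: Dec 20, 2030.
Framing is complete: Dec 20, 2030 + 7 weeks = Feb 7, 2031.
The roof is dried-in: Feb 7, 2031 + 42 days = Mar 21, 2031.
Rough electrical passes inspection: Mar 21, 2031 + 19 days = Apr 9, 2031.
Drywall is hung: Apr 9, 2031 + 16 days = Apr 25, 2031.
Interior paint is finished: Apr 25, 2031 + 4 days = Apr 29, 2031.
The certificate of occupancy is issued: Apr 29, 2031 + 7 days = May 6, 2031.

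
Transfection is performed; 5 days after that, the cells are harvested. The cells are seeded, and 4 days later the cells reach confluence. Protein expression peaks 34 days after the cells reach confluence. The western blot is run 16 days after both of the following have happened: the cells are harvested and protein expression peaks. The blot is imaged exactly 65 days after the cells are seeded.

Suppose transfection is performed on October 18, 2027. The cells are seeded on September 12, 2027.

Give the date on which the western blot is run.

November 8, 2027

Transfection is performed: Oct 18, 2027.
The cells are harvested: Oct 18, 2027 + 5 days = Oct 23, 2027.
The cells are seeded: Sep 12, 2027.
The cells reach confluence: Sep 12, 2027 + 4 days = Sep 16, 2027.
Protein expression peaks: Sep 16, 2027 + 34 days = Oct 20, 2027.
Both prerequisites met — the cells are harvested (Oct 23, 2027), protein expression peaks (Oct 20, 2027); the later is Oct 23, 2027.
The western blot is run: Oct 23, 2027 + 16 days = Nov 8, 2027.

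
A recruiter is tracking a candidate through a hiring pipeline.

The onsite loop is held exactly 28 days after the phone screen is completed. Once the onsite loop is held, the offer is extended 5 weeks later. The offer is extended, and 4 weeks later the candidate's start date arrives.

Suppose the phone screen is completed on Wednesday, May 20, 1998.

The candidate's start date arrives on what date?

The phone screen is completed: May 20, 1998.
The onsite loop is held: May 20, 1998 + 28 days = Jun 17, 1998.
The offer is extended: Jun 17, 1998 + 5 weeks = Jul 22, 1998.
The candidate's start date arrives: Jul 22, 1998 + 4 weeks = Aug 19, 1998.

Wednesday, August 19, 1998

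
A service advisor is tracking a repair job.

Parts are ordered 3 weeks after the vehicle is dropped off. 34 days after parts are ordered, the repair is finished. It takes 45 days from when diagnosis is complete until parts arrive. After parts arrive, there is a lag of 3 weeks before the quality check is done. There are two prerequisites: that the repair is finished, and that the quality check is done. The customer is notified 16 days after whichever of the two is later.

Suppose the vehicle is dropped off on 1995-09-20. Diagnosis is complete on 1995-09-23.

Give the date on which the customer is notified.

The vehicle is dropped off: Sep 20, 1995.
Parts are ordered: Sep 20, 1995 + 3 weeks = Oct 11, 1995.
The repair is finished: Oct 11, 1995 + 34 days = Nov 14, 1995.
Diagnosis is complete: Sep 23, 1995.
Parts arrive: Sep 23, 1995 + 45 days = Nov 7, 1995.
The quality check is done: Nov 7, 1995 + 3 weeks = Nov 28, 1995.
Both prerequisites met — the repair is finished (Nov 14, 1995), the quality check is done (Nov 28, 1995); the later is Nov 28, 1995.
The customer is notified: Nov 28, 1995 + 16 days = Dec 14, 1995.

1995-12-14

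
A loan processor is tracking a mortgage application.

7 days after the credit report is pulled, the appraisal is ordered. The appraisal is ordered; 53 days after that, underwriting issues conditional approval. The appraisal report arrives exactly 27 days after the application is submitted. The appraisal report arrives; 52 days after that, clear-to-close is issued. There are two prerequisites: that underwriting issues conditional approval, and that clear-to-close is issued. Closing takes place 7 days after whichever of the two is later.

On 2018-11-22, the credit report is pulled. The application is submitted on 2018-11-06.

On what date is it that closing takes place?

2019-01-31

The credit report is pulled: Nov 22, 2018.
The appraisal is ordered: Nov 22, 2018 + 7 days = Nov 29, 2018.
Underwriting issues conditional approval: Nov 29, 2018 + 53 days = Jan 21, 2019.
The application is submitted: Nov 6, 2018.
The appraisal report arrives: Nov 6, 2018 + 27 days = Dec 3, 2018.
Clear-to-close is issued: Dec 3, 2018 + 52 days = Jan 24, 2019.
Both prerequisites met — underwriting issues conditional approval (Jan 21, 2019), clear-to-close is issued (Jan 24, 2019); the later is Jan 24, 2019.
Closing takes place: Jan 24, 2019 + 7 days = Jan 31, 2019.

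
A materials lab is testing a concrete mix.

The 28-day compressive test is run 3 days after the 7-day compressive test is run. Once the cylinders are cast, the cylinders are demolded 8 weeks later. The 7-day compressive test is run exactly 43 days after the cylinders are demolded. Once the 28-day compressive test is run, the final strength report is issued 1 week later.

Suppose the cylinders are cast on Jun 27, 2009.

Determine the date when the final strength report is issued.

Oct 14, 2009

The cylinders are cast: Jun 27, 2009.
The cylinders are demolded: Jun 27, 2009 + 8 weeks = Aug 22, 2009.
The 7-day compressive test is run: Aug 22, 2009 + 43 days = Oct 4, 2009.
The 28-day compressive test is run: Oct 4, 2009 + 3 days = Oct 7, 2009.
The final strength report is issued: Oct 7, 2009 + 1 week = Oct 14, 2009.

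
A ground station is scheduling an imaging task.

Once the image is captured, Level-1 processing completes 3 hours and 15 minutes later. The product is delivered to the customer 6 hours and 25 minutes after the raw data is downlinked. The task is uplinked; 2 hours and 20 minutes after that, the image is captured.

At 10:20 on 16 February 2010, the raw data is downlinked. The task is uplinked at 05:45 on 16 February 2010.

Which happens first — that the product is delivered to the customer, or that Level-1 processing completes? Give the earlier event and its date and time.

Level-1 processing completes — 11:20 on 16 February 2010

The raw data is downlinked: 10:20 Feb 16, 2010.
The product is delivered to the customer: 10:20 Feb 16, 2010 + 6h25m = 16:45 Feb 16, 2010.
The task is uplinked: 05:45 Feb 16, 2010.
The image is captured: 05:45 Feb 16, 2010 + 2h20m = 08:05 Feb 16, 2010.
Level-1 processing completes: 08:05 Feb 16, 2010 + 3h15m = 11:20 Feb 16, 2010.
Comparing: the product is delivered to the customer at 16:45 Feb 16, 2010 vs Level-1 processing completes at 11:20 Feb 16, 2010. Earlier: Level-1 processing completes.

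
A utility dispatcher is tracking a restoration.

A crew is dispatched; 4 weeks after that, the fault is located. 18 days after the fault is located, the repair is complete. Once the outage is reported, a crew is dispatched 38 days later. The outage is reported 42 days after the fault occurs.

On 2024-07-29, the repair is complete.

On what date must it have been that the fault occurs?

The repair is complete: Jul 29, 2024.
The fault is located: Jul 29, 2024 − 18 days = Jul 11, 2024.
A crew is dispatched: Jul 11, 2024 − 4 weeks = Jun 13, 2024.
The outage is reported: Jun 13, 2024 − 38 days = May 6, 2024.
The fault occurs: May 6, 2024 − 42 days = Mar 25, 2024.

2024-03-25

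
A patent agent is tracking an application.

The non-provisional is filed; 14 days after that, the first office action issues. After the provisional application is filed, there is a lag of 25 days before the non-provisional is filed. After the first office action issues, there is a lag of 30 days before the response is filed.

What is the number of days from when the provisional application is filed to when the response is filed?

Causal path: the provisional application is filed → the non-provisional is filed → the first office action issues → the response is filed.
Total delay along the path: 25 + 14 + 30 = 69 days.

69 days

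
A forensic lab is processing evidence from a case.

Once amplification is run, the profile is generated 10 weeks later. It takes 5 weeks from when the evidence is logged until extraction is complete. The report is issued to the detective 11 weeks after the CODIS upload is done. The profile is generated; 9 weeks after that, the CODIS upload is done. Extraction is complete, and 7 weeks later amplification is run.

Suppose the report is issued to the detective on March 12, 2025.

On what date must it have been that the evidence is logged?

May 22, 2024

The report is issued to the detective: Mar 12, 2025.
The CODIS upload is done: Mar 12, 2025 − 11 weeks = Dec 25, 2024.
The profile is generated: Dec 25, 2024 − 9 weeks = Oct 23, 2024.
Amplification is run: Oct 23, 2024 − 10 weeks = Aug 14, 2024.
Extraction is complete: Aug 14, 2024 − 7 weeks = Jun 26, 2024.
The evidence is logged: Jun 26, 2024 − 5 weeks = May 22, 2024.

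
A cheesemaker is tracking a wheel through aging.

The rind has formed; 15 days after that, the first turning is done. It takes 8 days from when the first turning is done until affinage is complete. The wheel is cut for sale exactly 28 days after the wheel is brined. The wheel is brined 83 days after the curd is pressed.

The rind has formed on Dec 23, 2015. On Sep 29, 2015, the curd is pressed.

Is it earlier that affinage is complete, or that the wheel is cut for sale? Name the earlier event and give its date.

The rind has formed: Dec 23, 2015.
The first turning is done: Dec 23, 2015 + 15 days = Jan 7, 2016.
Affinage is complete: Jan 7, 2016 + 8 days = Jan 15, 2016.
The curd is pressed: Sep 29, 2015.
The wheel is brined: Sep 29, 2015 + 83 days = Dec 21, 2015.
The wheel is cut for sale: Dec 21, 2015 + 28 days = Jan 18, 2016.
Comparing: affinage is complete on Jan 15, 2016 vs the wheel is cut for sale on Jan 18, 2016. Earlier: affinage is complete.

Affinage is complete — Jan 15, 2016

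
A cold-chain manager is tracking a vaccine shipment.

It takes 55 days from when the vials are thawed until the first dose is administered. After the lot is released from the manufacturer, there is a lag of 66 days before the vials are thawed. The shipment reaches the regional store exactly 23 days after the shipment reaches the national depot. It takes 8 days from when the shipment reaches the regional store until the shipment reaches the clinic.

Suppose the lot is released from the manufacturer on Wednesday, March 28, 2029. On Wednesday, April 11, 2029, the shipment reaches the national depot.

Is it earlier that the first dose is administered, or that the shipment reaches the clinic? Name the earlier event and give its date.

The shipment reaches the clinic — Saturday, May 12, 2029

The lot is released from the manufacturer: Mar 28, 2029.
The vials are thawed: Mar 28, 2029 + 66 days = Jun 2, 2029.
The first dose is administered: Jun 2, 2029 + 55 days = Jul 27, 2029.
The shipment reaches the national depot: Apr 11, 2029.
The shipment reaches the regional store: Apr 11, 2029 + 23 days = May 4, 2029.
The shipment reaches the clinic: May 4, 2029 + 8 days = May 12, 2029.
Comparing: the first dose is administered on Jul 27, 2029 vs the shipment reaches the clinic on May 12, 2029. Earlier: the shipment reaches the clinic.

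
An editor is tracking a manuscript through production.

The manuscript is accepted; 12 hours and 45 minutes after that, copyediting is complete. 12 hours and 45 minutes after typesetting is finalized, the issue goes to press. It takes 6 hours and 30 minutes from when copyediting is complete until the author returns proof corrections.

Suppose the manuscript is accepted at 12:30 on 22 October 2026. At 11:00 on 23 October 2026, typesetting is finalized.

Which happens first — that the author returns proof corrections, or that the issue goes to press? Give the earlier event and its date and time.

The manuscript is accepted: 12:30 Oct 22, 2026.
Copyediting is complete: 12:30 Oct 22, 2026 + 12h45m = 01:15 Oct 23, 2026.
The author returns proof corrections: 01:15 Oct 23, 2026 + 6h30m = 07:45 Oct 23, 2026.
Typesetting is finalized: 11:00 Oct 23, 2026.
The issue goes to press: 11:00 Oct 23, 2026 + 12h45m = 23:45 Oct 23, 2026.
Comparing: the author returns proof corrections at 07:45 Oct 23, 2026 vs the issue goes to press at 23:45 Oct 23, 2026. Earlier: the author returns proof corrections.

The author returns proof corrections — 07:45 on 23 October 2026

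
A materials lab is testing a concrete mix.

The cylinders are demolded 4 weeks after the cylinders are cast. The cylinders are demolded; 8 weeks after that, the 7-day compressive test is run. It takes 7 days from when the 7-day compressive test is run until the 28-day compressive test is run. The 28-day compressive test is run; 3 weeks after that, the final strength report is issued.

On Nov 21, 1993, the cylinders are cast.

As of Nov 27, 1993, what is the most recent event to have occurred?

The cylinders are cast: Nov 21, 1993.
The cylinders are demolded: Nov 21, 1993 + 4 weeks = Dec 19, 1993.
The 7-day compressive test is run: Dec 19, 1993 + 8 weeks = Feb 13, 1994.
The 28-day compressive test is run: Feb 13, 1994 + 7 days = Feb 20, 1994.
The final strength report is issued: Feb 20, 1994 + 3 weeks = Mar 13, 1994.
Nov 27, 1993 falls between when the cylinders are cast (Nov 21, 1993) and when the cylinders are demolded (Dec 19, 1993).

The cylinders are cast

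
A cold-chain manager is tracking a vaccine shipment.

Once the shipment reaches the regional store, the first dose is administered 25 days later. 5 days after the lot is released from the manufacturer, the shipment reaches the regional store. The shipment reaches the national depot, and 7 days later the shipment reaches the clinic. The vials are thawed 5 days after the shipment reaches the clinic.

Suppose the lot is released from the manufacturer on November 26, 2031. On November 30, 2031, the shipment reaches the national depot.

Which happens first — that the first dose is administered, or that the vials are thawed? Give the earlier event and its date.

The vials are thawed — December 12, 2031

The lot is released from the manufacturer: Nov 26, 2031.
The shipment reaches the regional store: Nov 26, 2031 + 5 days = Dec 1, 2031.
The first dose is administered: Dec 1, 2031 + 25 days = Dec 26, 2031.
The shipment reaches the national depot: Nov 30, 2031.
The shipment reaches the clinic: Nov 30, 2031 + 7 days = Dec 7, 2031.
The vials are thawed: Dec 7, 2031 + 5 days = Dec 12, 2031.
Comparing: the first dose is administered on Dec 26, 2031 vs the vials are thawed on Dec 12, 2031. Earlier: the vials are thawed.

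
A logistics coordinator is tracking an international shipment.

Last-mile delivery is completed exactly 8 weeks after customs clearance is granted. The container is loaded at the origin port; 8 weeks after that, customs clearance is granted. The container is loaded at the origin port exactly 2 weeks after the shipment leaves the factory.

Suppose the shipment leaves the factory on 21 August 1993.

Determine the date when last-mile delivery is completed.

25 December 1993

The shipment leaves the factory: Aug 21, 1993.
The container is loaded at the origin port: Aug 21, 1993 + 2 weeks = Sep 4, 1993.
Customs clearance is granted: Sep 4, 1993 + 8 weeks = Oct 30, 1993.
Last-mile delivery is completed: Oct 30, 1993 + 8 weeks = Dec 25, 1993.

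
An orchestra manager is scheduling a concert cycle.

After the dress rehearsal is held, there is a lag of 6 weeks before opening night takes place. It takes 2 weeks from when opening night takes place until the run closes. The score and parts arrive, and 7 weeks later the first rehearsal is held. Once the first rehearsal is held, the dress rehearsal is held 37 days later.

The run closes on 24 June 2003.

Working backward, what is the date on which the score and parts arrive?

2 February 2003

The run closes: Jun 24, 2003.
Opening night takes place: Jun 24, 2003 − 2 weeks = Jun 10, 2003.
The dress rehearsal is held: Jun 10, 2003 − 6 weeks = Apr 29, 2003.
The first rehearsal is held: Apr 29, 2003 − 37 days = Mar 23, 2003.
The score and parts arrive: Mar 23, 2003 − 7 weeks = Feb 2, 2003.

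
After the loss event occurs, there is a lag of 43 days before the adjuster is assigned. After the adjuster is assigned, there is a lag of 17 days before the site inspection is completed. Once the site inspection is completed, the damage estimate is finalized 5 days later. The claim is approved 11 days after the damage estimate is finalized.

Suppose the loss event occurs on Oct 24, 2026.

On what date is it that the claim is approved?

Jan 8, 2027

The loss event occurs: Oct 24, 2026.
The adjuster is assigned: Oct 24, 2026 + 43 days = Dec 6, 2026.
The site inspection is completed: Dec 6, 2026 + 17 days = Dec 23, 2026.
The damage estimate is finalized: Dec 23, 2026 + 5 days = Dec 28, 2026.
The claim is approved: Dec 28, 2026 + 11 days = Jan 8, 2027.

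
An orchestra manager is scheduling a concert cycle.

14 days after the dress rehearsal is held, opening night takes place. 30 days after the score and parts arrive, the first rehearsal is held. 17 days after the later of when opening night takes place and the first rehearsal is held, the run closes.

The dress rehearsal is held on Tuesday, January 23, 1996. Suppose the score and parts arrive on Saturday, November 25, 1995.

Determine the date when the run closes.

The dress rehearsal is held: Jan 23, 1996.
Opening night takes place: Jan 23, 1996 + 14 days = Feb 6, 1996.
The score and parts arrive: Nov 25, 1995.
The first rehearsal is held: Nov 25, 1995 + 30 days = Dec 25, 1995.
Both prerequisites met — opening night takes place (Feb 6, 1996), the first rehearsal is held (Dec 25, 1995); the later is Feb 6, 1996.
The run closes: Feb 6, 1996 + 17 days = Feb 23, 1996.

Friday, February 23, 1996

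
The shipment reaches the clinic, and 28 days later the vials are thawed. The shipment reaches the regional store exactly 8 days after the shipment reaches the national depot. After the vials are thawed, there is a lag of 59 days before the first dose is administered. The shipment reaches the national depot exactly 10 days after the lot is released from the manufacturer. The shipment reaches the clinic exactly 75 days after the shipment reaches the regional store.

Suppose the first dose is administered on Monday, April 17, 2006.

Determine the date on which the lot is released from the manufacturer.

The first dose is administered: Apr 17, 2006.
The vials are thawed: Apr 17, 2006 − 59 days = Feb 17, 2006.
The shipment reaches the clinic: Feb 17, 2006 − 28 days = Jan 20, 2006.
The shipment reaches the regional store: Jan 20, 2006 − 75 days = Nov 6, 2005.
The shipment reaches the national depot: Nov 6, 2005 − 8 days = Oct 29, 2005.
The lot is released from the manufacturer: Oct 29, 2005 − 10 days = Oct 19, 2005.

Wednesday, October 19, 2005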